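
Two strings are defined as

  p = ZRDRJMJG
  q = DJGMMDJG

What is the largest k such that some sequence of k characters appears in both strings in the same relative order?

5

Pick D at p[3]=q[1], J at p[5]=q[2], M at p[6]=q[5], J at p[7]=q[7], G at p[8]=q[8]; all 5 characters appear in both, in order. Since dp[8][8] = 5, nothing longer is possible.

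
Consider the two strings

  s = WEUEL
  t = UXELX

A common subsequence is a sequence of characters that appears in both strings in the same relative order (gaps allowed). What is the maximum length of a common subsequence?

3

Taking U (s #3, t #1), E (s #4, t #3), L (s #5, t #4) gives a common subsequence of length 3. dp[5][5] = 3 confirms this is the maximum.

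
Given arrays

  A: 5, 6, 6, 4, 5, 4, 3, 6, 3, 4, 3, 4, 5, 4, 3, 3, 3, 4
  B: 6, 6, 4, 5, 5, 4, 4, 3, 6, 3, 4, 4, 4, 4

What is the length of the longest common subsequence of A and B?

12

Taking 6 (A #2, B #1); then 6 (A #3, B #2); then 4 (A #4, B #3); then 5 (A #5, B #5); then 4 (A #6, B #7); then 3 (A #7, B #8); then 6 (A #8, B #9); then 3 (A #9, B #10); then 4 (A #10, B #11); then 4 (A #12, B #12); then 4 (A #14, B #13); then 4 (A #18, B #14) gives a common subsequence of length 12, and the DP table's final entry dp[18][14] is also 12, so no common subsequence is longer.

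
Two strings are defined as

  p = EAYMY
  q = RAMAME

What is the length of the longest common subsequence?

Taking A at p[2]=q[4] → M at p[4]=q[5] gives a common subsequence of length 2. dp[5][6] = 2 confirms this is the maximum.

2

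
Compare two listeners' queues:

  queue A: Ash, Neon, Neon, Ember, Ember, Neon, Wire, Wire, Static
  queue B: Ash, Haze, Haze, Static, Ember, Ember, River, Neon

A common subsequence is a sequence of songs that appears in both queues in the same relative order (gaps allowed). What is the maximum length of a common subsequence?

4

Match Ash [1,1], then Ember [4,5], then Ember [5,6], then Neon [6,8] — 4 songs in the same relative order in both, and the DP table's final entry dp[9][8] is also 4, so no common subsequence is longer.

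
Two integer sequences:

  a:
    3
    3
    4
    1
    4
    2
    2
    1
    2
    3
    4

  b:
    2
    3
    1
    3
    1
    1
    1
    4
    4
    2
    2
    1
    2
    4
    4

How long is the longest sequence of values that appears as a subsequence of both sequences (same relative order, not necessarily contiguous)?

9

Taking 3 [1,2], then 3 [2,4], then 4 [3,8], then 4 [5,9], then 2 [6,10], then 2 [7,11], then 1 [8,12], then 2 [9,13], then 4 [11,15] gives a common subsequence of length 9. dp[11][15] = 9 confirms this is the maximum.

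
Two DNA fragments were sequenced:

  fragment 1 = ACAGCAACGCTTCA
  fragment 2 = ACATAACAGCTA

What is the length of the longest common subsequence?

Taking A at fragment 1[1]=fragment 2[1], C at fragment 1[2]=fragment 2[2], A at fragment 1[3]=fragment 2[3], A at fragment 1[6]=fragment 2[5], A at fragment 1[7]=fragment 2[6], C at fragment 1[8]=fragment 2[7], G at fragment 1[9]=fragment 2[9], C at fragment 1[10]=fragment 2[10], T at fragment 1[12]=fragment 2[11], A at fragment 1[14]=fragment 2[12] gives a common subsequence of length 10. Since dp[14][12] = 10, nothing longer is possible.

10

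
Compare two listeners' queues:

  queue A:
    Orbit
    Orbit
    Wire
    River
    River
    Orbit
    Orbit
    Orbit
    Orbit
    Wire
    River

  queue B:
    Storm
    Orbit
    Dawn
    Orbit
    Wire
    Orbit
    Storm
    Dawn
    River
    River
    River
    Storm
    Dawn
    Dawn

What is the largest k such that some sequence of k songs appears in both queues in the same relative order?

6

Pick Orbit [1,2], Orbit [2,4], Wire [3,5], River [4,9], River [5,10], River [11,11]; all 6 songs appear in both, in order. Since dp[11][14] = 6, nothing longer is possible.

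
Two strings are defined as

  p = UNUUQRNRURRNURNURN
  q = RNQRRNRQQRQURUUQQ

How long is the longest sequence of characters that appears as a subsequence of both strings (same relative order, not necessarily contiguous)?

Pick N [2,2] → Q [5,3] → R [6,5] → N [7,6] → R [8,10] → U [9,12] → R [11,13] → U [13,14] → U [16,15]; all 9 characters appear in both, in order, and the DP table's final entry dp[18][17] is also 9, so no common subsequence is longer.

9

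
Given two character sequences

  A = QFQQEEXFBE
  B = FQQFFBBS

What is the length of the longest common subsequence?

5

Pick F at A[2]=B[1]; then Q at A[3]=B[2]; then Q at A[4]=B[3]; then F at A[8]=B[5]; then B at A[9]=B[7]; all 5 characters appear in both, in order. The LCS DP gives dp[10][8] = 5, so this is optimal.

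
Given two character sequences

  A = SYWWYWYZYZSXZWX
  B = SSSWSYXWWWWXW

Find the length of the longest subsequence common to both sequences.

Pick S [1,5] → Y [2,6] → W [3,9] → W [4,10] → W [6,11] → X [12,12] → W [14,13]; all 7 characters appear in both, in order, and the DP table's final entry dp[15][13] is also 7, so no common subsequence is longer.

7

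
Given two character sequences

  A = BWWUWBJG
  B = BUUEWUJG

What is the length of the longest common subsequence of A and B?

5

Match B at A[1]=B[1] → W at A[3]=B[5] → U at A[4]=B[6] → J at A[7]=B[7] → G at A[8]=B[8] — 5 characters in the same relative order in both. dp[8][8] = 5 confirms this is the maximum.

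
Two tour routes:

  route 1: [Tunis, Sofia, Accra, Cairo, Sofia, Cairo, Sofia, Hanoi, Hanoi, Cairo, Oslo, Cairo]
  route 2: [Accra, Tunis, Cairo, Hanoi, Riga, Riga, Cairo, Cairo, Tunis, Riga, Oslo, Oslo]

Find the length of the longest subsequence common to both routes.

5

Match Tunis (route 1 #1, route 2 #2); then Cairo (route 1 #4, route 2 #3); then Cairo (route 1 #6, route 2 #7); then Cairo (route 1 #10, route 2 #8); then Oslo (route 1 #11, route 2 #12) — 5 stops in the same relative order in both. dp[12][12] = 5 confirms this is the maximum.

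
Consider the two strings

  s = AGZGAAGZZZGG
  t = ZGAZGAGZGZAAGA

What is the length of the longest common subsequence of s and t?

8

Pick A [1,3], then Z [3,4], then G [4,5], then A [6,6], then G [7,7], then Z [8,8], then Z [9,10], then G [11,13]; all 8 characters appear in both, in order. The LCS DP gives dp[12][14] = 8, so this is optimal.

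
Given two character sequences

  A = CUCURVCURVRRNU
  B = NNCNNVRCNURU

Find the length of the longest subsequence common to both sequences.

Match C at A[1]=B[3] → R at A[5]=B[7] → C at A[7]=B[8] → U at A[8]=B[10] → R at A[12]=B[11] → U at A[14]=B[12] — 6 characters in the same relative order in both. Since dp[14][12] = 6, nothing longer is possible.

6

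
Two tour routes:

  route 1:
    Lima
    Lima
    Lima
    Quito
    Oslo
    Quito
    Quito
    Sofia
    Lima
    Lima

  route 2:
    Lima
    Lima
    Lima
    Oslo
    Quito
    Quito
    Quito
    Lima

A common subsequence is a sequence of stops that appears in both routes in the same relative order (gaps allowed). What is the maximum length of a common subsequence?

One common subsequence of length 7: Lima [1,1] → Lima [2,2] → Lima [3,3] → Quito [4,5] → Quito [6,6] → Quito [7,7] → Lima [10,8]. Since dp[10][8] = 7, nothing longer is possible.

7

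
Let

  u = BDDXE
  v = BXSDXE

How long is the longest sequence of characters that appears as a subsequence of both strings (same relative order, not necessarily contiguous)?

Taking B (u #1, v #1); then D (u #3, v #4); then X (u #4, v #5); then E (u #5, v #6) gives a common subsequence of length 4. The LCS DP gives dp[5][6] = 4, so this is optimal.

4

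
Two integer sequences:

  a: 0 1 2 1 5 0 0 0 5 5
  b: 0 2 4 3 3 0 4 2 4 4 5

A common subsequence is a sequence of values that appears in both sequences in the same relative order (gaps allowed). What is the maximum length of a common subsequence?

4

Pick 0 at a[1]=b[1]; then 2 at a[3]=b[2]; then 0 at a[6]=b[6]; then 5 at a[10]=b[11]; all 4 values appear in both, in order, and the DP table's final entry dp[10][11] is also 4, so no common subsequence is longer.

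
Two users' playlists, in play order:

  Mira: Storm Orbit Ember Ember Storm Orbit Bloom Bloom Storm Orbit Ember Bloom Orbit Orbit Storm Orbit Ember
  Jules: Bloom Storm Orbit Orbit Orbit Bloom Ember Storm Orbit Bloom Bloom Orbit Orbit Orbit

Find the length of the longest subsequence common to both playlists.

Taking Storm [1,2], then Orbit [2,5], then Ember [4,7], then Storm [5,8], then Orbit [6,9], then Bloom [8,10], then Bloom [12,11], then Orbit [13,12], then Orbit [14,13], then Orbit [16,14] gives a common subsequence of length 10, and the DP table's final entry dp[17][14] is also 10, so no common subsequence is longer.

10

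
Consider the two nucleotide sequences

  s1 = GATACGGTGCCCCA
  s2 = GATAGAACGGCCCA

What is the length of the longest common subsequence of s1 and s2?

Taking G [1,1]; then A [2,2]; then T [3,3]; then A [4,7]; then C [5,8]; then G [7,9]; then G [9,10]; then C [11,11]; then C [12,12]; then C [13,13]; then A [14,14] gives a common subsequence of length 11, and the DP table's final entry dp[14][14] is also 11, so no common subsequence is longer.

11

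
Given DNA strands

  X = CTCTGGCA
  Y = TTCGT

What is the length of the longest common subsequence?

Pick T [2,2] → C [3,3] → T [4,5]; all 3 bases appear in both, in order. The LCS DP gives dp[8][5] = 3, so this is optimal.

3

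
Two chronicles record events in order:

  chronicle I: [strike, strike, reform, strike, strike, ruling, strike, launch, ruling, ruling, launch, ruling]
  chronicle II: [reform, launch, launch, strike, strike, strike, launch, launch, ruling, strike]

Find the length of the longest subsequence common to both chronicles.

7

Match reform (chronicle I #3, chronicle II #1) → strike (chronicle I #4, chronicle II #4) → strike (chronicle I #5, chronicle II #5) → strike (chronicle I #7, chronicle II #6) → launch (chronicle I #8, chronicle II #7) → launch (chronicle I #11, chronicle II #8) → ruling (chronicle I #12, chronicle II #9) — 7 events in the same relative order in both, and the DP table's final entry dp[12][10] is also 7, so no common subsequence is longer.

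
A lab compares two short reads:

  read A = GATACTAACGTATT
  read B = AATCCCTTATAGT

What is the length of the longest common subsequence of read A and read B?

8

One common subsequence of length 8: A (read A #2, read B #2), T (read A #3, read B #3), C (read A #5, read B #6), T (read A #6, read B #8), A (read A #7, read B #9), A (read A #8, read B #11), G (read A #10, read B #12), T (read A #14, read B #13). dp[14][13] = 8 confirms this is the maximum.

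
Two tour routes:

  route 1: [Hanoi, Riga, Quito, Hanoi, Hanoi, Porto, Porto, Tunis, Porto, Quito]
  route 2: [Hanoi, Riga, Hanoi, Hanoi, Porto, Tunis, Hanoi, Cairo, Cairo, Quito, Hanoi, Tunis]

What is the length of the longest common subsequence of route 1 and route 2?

7

Match Hanoi [1,1], Riga [2,2], Hanoi [4,3], Hanoi [5,4], Porto [7,5], Tunis [8,6], Quito [10,10] — 7 stops in the same relative order in both. dp[10][12] = 7 confirms this is the maximum.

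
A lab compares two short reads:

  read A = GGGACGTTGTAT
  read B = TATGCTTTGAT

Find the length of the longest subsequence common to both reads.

7

Let dp[i][j] be the LCS length of the first i bases of read A and the first j bases of read B. dp[i][j] = dp[i-1][j-1]+1 when the i-th and j-th bases match, else max(dp[i-1][j], dp[i][j-1]).
    ·  T  A  T  G  C  T  T  T  G  A  T
 ·  0  0  0  0  0  0  0  0  0  0  0  0
 G  0  0  0  0  1  1  1  1  1  1  1  1
 G  0  0  0  0  1  1  1  1  1  2  2  2
 G  0  0  0  0  1  1  1  1  1  2  2  2
 A  0  0  1  1  1  1  1  1  1  2  3  3
 C  0  0  1  1  1  2  2  2  2  2  3  3
 G  0  0  1  1  2  2  2  2  2  3  3  3
 T  0  1  1  2  2  2  3  3  3  3  3  4
 T  0  1  1  2  2  2  3  4  4  4  4  4
 G  0  1  1  2  3  3  3  4  4  5  5  5
 T  0  1  1  2  3  3  4  4  5  5  5  6
 A  0  1  2  2  3  3  4  4  5  5  6  6
 T  0  1  2  3  3  3  4  5  5  5  6  7
dp[12][11] = 7. One LCS (by backtracking along matches): GCTTGAT.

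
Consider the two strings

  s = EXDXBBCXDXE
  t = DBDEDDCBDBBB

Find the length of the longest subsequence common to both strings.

4

One common subsequence of length 4: E (s #1, t #4), then D (s #3, t #9), then B (s #5, t #11), then B (s #6, t #12), and the DP table's final entry dp[11][12] is also 4, so no common subsequence is longer.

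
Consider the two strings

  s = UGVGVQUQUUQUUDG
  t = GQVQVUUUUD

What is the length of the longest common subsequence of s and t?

Pick G [2,1]; then V [3,3]; then V [5,5]; then U [9,6]; then U [10,7]; then U [12,8]; then U [13,9]; then D [14,10]; all 8 characters appear in both, in order. Since dp[15][10] = 8, nothing longer is possible.

8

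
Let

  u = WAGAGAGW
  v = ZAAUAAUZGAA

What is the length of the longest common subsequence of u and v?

4

Pick A (u #2, v #6); then G (u #3, v #9); then A (u #4, v #10); then A (u #6, v #11); all 4 characters appear in both, in order. dp[8][11] = 4 confirms this is the maximum.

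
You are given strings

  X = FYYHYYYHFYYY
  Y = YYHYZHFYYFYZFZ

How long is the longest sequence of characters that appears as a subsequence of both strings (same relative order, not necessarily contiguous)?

9

Match Y (X #2, Y #1), then Y (X #3, Y #2), then H (X #4, Y #3), then Y (X #5, Y #4), then H (X #8, Y #6), then F (X #9, Y #7), then Y (X #10, Y #8), then Y (X #11, Y #9), then Y (X #12, Y #11) — 9 characters in the same relative order in both. dp[12][14] = 9 confirms this is the maximum.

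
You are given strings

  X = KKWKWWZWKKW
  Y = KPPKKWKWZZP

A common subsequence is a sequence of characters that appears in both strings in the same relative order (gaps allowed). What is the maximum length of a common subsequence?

6

Taking K [1,4], K [2,5], W [3,6], K [4,7], W [5,8], Z [7,10] gives a common subsequence of length 6. The LCS DP gives dp[11][11] = 6, so this is optimal.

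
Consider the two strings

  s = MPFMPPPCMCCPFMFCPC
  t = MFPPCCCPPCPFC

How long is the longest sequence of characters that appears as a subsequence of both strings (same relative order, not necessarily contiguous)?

11

Taking M at s[1]=t[1], F at s[3]=t[2], P at s[6]=t[3], P at s[7]=t[4], C at s[8]=t[5], C at s[10]=t[6], C at s[11]=t[7], P at s[12]=t[9], C at s[16]=t[10], P at s[17]=t[11], C at s[18]=t[13] gives a common subsequence of length 11. Since dp[18][13] = 11, nothing longer is possible.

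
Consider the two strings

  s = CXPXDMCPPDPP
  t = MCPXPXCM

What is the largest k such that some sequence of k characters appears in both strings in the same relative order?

One common subsequence of length 5: C (s #1, t #2) → X (s #2, t #4) → P (s #3, t #5) → X (s #4, t #6) → M (s #6, t #8). The LCS DP gives dp[12][8] = 5, so this is optimal.

5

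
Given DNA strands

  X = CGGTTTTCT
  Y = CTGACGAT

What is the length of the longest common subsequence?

Let dp[i][j] be the LCS length of the first i bases of X and the first j bases of Y. dp[i][j] = dp[i-1][j-1]+1 when the i-th and j-th bases match, else max(dp[i-1][j], dp[i][j-1]).
    ·  C  T  G  A  C  G  A  T
 ·  0  0  0  0  0  0  0  0  0
 C  0  1  1  1  1  1  1  1  1
 G  0  1  1  2  2  2  2  2  2
 G  0  1  1  2  2  2  3  3  3
 T  0  1  2  2  2  2  3  3  4
 T  0  1  2  2  2  2  3  3  4
 T  0  1  2  2  2  2  3  3  4
 T  0  1  2  2  2  2  3  3  4
 C  0  1  2  2  2  3  3  3  4
 T  0  1  2  2  2  3  3  3  4
dp[9][8] = 4. One LCS (by backtracking along matches): CGGT.

4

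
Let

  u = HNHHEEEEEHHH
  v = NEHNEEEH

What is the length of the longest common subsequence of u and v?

Pick H at u[1]=v[3], N at u[2]=v[4], E at u[7]=v[5], E at u[8]=v[6], E at u[9]=v[7], H at u[12]=v[8]; all 6 characters appear in both, in order, and the DP table's final entry dp[12][8] is also 6, so no common subsequence is longer.

6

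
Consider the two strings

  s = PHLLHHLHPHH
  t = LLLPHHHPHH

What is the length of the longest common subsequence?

8

Let dp[i][j] be the LCS length of the first i characters of s and the first j characters of t. dp[i][j] = dp[i-1][j-1]+1 when the i-th and j-th characters match, else max(dp[i-1][j], dp[i][j-1]).
    ·  L  L  L  P  H  H  H  P  H  H
 ·  0  0  0  0  0  0  0  0  0  0  0
 P  0  0  0  0  1  1  1  1  1  1  1
 H  0  0  0  0  1  2  2  2  2  2  2
 L  0  1  1  1  1  2  2  2  2  2  2
 L  0  1  2  2  2  2  2  2  2  2  2
 H  0  1  2  2  2  3  3  3  3  3  3
 H  0  1  2  2  2  3  4  4  4  4  4
 L  0  1  2  3  3  3  4  4  4  4  4
 H  0  1  2  3  3  4  4  5  5  5  5
 P  0  1  2  3  4  4  4  5  6  6  6
 H  0  1  2  3  4  5  5  5  6  7  7
 H  0  1  2  3  4  5  6  6  6  7  8
dp[11][10] = 8. One LCS (by backtracking along matches): LLHHHPHH.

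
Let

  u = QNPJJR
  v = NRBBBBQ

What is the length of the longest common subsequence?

2

Let dp[i][j] be the LCS length of the first i characters of u and the first j characters of v. dp[i][j] = dp[i-1][j-1]+1 when the i-th and j-th characters match, else max(dp[i-1][j], dp[i][j-1]).
    ·  N  R  B  B  B  B  Q
 ·  0  0  0  0  0  0  0  0
 Q  0  0  0  0  0  0  0  1
 N  0  1  1  1  1  1  1  1
 P  0  1  1  1  1  1  1  1
 J  0  1  1  1  1  1  1  1
 J  0  1  1  1  1  1  1  1
 R  0  1  2  2  2  2  2  2
dp[6][7] = 2. One LCS (by backtracking along matches): NR.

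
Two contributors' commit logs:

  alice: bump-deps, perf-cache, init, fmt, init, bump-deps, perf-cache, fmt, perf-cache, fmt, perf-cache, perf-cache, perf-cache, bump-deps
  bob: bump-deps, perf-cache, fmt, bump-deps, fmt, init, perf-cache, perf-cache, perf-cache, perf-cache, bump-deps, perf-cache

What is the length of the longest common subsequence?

10

Match bump-deps (alice #1, bob #1), then perf-cache (alice #2, bob #2), then fmt (alice #4, bob #3), then bump-deps (alice #6, bob #4), then fmt (alice #8, bob #5), then perf-cache (alice #9, bob #7), then perf-cache (alice #11, bob #8), then perf-cache (alice #12, bob #9), then perf-cache (alice #13, bob #10), then bump-deps (alice #14, bob #11) — 10 commits in the same relative order in both. The LCS DP gives dp[14][12] = 10, so this is optimal.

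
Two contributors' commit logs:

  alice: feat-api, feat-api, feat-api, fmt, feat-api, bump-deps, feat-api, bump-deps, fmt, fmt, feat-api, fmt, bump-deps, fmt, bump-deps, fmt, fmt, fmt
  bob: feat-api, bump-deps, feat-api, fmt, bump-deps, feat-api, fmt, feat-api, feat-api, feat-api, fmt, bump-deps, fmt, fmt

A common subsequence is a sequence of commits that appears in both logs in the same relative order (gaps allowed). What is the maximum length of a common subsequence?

11

Match feat-api (alice #1, bob #1), then feat-api (alice #2, bob #3), then feat-api (alice #3, bob #6), then fmt (alice #4, bob #7), then feat-api (alice #5, bob #8), then feat-api (alice #7, bob #9), then feat-api (alice #11, bob #10), then fmt (alice #14, bob #11), then bump-deps (alice #15, bob #12), then fmt (alice #17, bob #13), then fmt (alice #18, bob #14) — 11 commits in the same relative order in both. Since dp[18][14] = 11, nothing longer is possible.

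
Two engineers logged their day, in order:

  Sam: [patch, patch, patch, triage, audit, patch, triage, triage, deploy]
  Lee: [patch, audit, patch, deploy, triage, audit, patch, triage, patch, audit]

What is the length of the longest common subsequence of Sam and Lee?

Taking patch (Sam #1, Lee #1), patch (Sam #2, Lee #3), triage (Sam #4, Lee #5), audit (Sam #5, Lee #6), patch (Sam #6, Lee #7), triage (Sam #7, Lee #8) gives a common subsequence of length 6, and the DP table's final entry dp[9][10] is also 6, so no common subsequence is longer.

6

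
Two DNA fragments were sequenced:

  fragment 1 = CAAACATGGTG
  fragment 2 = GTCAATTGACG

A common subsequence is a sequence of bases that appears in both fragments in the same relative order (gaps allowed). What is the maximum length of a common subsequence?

6

Match C [1,3], then A [2,4], then A [3,5], then A [4,9], then C [5,10], then G [11,11] — 6 bases in the same relative order in both. dp[11][11] = 6 confirms this is the maximum.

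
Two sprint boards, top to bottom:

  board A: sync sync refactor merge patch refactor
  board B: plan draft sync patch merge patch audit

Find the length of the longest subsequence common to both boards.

One common subsequence of length 3: sync at board A[1]=board B[3], merge at board A[4]=board B[5], patch at board A[5]=board B[6], and the DP table's final entry dp[6][7] is also 3, so no common subsequence is longer.

3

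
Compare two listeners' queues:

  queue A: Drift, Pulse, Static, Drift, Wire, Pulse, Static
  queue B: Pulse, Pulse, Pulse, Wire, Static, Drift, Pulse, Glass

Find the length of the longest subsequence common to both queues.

One common subsequence of length 4: Pulse at queue A[2]=queue B[3], Static at queue A[3]=queue B[5], Drift at queue A[4]=queue B[6], Pulse at queue A[6]=queue B[7]. Since dp[7][8] = 4, nothing longer is possible.

4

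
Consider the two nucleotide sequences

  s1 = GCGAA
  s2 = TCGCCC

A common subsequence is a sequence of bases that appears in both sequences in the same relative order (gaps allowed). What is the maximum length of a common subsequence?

2

Pick G (s1 #1, s2 #3); then C (s1 #2, s2 #6); all 2 bases appear in both, in order. Since dp[5][6] = 2, nothing longer is possible.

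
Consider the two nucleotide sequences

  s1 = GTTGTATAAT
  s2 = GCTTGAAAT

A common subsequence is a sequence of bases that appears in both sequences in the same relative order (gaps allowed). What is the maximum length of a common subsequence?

Taking G (s1 #1, s2 #1); then T (s1 #2, s2 #3); then T (s1 #3, s2 #4); then G (s1 #4, s2 #5); then A (s1 #6, s2 #6); then A (s1 #8, s2 #7); then A (s1 #9, s2 #8); then T (s1 #10, s2 #9) gives a common subsequence of length 8. dp[10][9] = 8 confirms this is the maximum.

8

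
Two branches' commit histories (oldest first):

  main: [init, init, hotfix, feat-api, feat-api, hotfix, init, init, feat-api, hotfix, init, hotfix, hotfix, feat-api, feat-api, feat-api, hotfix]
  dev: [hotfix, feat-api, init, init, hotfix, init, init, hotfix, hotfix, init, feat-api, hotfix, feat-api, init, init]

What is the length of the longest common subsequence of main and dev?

One common subsequence of length 10: hotfix [3,1] → feat-api [5,2] → init [7,3] → init [8,4] → hotfix [10,5] → init [11,7] → hotfix [12,8] → hotfix [13,9] → feat-api [14,11] → feat-api [15,13], and the DP table's final entry dp[17][15] is also 10, so no common subsequence is longer.

10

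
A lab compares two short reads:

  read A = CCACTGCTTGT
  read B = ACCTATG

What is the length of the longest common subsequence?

Let dp[i][j] be the LCS length of the first i bases of read A and the first j bases of read B. dp[i][j] = dp[i-1][j-1]+1 when the i-th and j-th bases match, else max(dp[i-1][j], dp[i][j-1]).
    ·  A  C  C  T  A  T  G
 ·  0  0  0  0  0  0  0  0
 C  0  0  1  1  1  1  1  1
 C  0  0  1  2  2  2  2  2
 A  0  1  1  2  2  3  3  3
 C  0  1  2  2  2  3  3  3
 T  0  1  2  2  3  3  4  4
 G  0  1  2  2  3  3  4  5
 C  0  1  2  3  3  3  4  5
 T  0  1  2  3  4  4  4  5
 T  0  1  2  3  4  4  5  5
 G  0  1  2  3  4  4  5  6
 T  0  1  2  3  4  4  5  6
dp[11][7] = 6. One LCS (by backtracking along matches): ACCTTG.

6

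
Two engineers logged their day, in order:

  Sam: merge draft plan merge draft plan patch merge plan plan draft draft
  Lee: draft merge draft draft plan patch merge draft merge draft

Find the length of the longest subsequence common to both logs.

Taking merge at Sam[1]=Lee[2]; then draft at Sam[2]=Lee[3]; then draft at Sam[5]=Lee[4]; then plan at Sam[6]=Lee[5]; then patch at Sam[7]=Lee[6]; then merge at Sam[8]=Lee[7]; then draft at Sam[11]=Lee[8]; then draft at Sam[12]=Lee[10] gives a common subsequence of length 8. dp[12][10] = 8 confirms this is the maximum.

8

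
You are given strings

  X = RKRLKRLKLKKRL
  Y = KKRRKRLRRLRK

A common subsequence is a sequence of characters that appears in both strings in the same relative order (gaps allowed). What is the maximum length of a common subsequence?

7

Pick R [1,4] → K [2,5] → R [3,6] → L [4,7] → R [6,9] → L [7,10] → K [11,12]; all 7 characters appear in both, in order, and the DP table's final entry dp[13][12] is also 7, so no common subsequence is longer.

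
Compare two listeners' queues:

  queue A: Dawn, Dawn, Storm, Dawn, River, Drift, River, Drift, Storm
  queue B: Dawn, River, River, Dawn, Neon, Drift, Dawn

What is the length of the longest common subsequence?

4

Taking Dawn [4,1] → River [5,2] → River [7,3] → Drift [8,6] gives a common subsequence of length 4, and the DP table's final entry dp[9][7] is also 4, so no common subsequence is longer.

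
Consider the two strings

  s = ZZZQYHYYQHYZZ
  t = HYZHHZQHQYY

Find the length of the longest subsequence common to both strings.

Pick Z [1,3] → Z [3,6] → Q [4,7] → H [6,8] → Y [8,10] → Y [11,11]; all 6 characters appear in both, in order, and the DP table's final entry dp[13][11] is also 6, so no common subsequence is longer.

6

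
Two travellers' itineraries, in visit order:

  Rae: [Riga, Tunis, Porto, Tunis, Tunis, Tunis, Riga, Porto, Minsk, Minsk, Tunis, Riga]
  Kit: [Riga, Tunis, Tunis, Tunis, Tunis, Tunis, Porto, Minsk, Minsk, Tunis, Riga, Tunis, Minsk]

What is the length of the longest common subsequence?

Pick Riga at Rae[1]=Kit[1] → Tunis at Rae[2]=Kit[3] → Tunis at Rae[4]=Kit[4] → Tunis at Rae[5]=Kit[5] → Tunis at Rae[6]=Kit[6] → Porto at Rae[8]=Kit[7] → Minsk at Rae[9]=Kit[8] → Minsk at Rae[10]=Kit[9] → Tunis at Rae[11]=Kit[10] → Riga at Rae[12]=Kit[11]; all 10 stops appear in both, in order. The LCS DP gives dp[12][13] = 10, so this is optimal.

10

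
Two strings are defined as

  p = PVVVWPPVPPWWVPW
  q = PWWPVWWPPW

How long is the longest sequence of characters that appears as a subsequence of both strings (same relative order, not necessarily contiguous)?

Taking P at p[1]=q[1] → W at p[5]=q[3] → P at p[7]=q[4] → V at p[8]=q[5] → W at p[11]=q[6] → W at p[12]=q[7] → P at p[14]=q[9] → W at p[15]=q[10] gives a common subsequence of length 8. The LCS DP gives dp[15][10] = 8, so this is optimal.

8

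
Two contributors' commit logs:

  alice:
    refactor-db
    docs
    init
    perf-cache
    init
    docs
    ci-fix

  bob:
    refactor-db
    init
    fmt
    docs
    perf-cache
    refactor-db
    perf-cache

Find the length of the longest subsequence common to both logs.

Pick refactor-db (alice #1, bob #1), docs (alice #2, bob #4), perf-cache (alice #4, bob #7); all 3 commits appear in both, in order. The LCS DP gives dp[7][7] = 3, so this is optimal.

3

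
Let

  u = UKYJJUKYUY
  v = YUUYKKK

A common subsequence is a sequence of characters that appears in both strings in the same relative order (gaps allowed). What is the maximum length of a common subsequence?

Taking Y [3,1], U [6,2], U [9,3], Y [10,4] gives a common subsequence of length 4, and the DP table's final entry dp[10][7] is also 4, so no common subsequence is longer.

4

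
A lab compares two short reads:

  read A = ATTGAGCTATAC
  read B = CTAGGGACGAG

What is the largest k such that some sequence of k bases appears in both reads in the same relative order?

Let dp[i][j] be the LCS length of the first i bases of read A and the first j bases of read B. dp[i][j] = dp[i-1][j-1]+1 when the i-th and j-th bases match, else max(dp[i-1][j], dp[i][j-1]).
    ·  C  T  A  G  G  G  A  C  G  A  G
 ·  0  0  0  0  0  0  0  0  0  0  0  0
 A  0  0  0  1  1  1  1  1  1  1  1  1
 T  0  0  1  1  1  1  1  1  1  1  1  1
 T  0  0  1  1  1  1  1  1  1  1  1  1
 G  0  0  1  1  2  2  2  2  2  2  2  2
 A  0  0  1  2  2  2  2  3  3  3  3  3
 G  0  0  1  2  3  3  3  3  3  4  4  4
 C  0  1  1  2  3  3  3  3  4  4  4  4
 T  0  1  2  2  3  3  3  3  4  4  4  4
 A  0  1  2  3  3  3  3  4  4  4  5  5
 T  0  1  2  3  3  3  3  4  4  4  5  5
 A  0  1  2  3  3  3  3  4  4  4  5  5
 C  0  1  2  3  3  3  3  4  5  5  5  5
dp[12][11] = 5. One LCS (by backtracking along matches): AGAGA.

5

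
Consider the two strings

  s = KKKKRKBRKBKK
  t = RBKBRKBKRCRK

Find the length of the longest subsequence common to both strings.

One common subsequence of length 8: R [5,1], K [6,3], B [7,4], R [8,5], K [9,6], B [10,7], K [11,8], K [12,12]. dp[12][12] = 8 confirms this is the maximum.

8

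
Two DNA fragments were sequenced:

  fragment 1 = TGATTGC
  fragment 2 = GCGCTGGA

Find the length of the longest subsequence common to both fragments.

Match T (fragment 1 #1, fragment 2 #5), G (fragment 1 #2, fragment 2 #7), A (fragment 1 #3, fragment 2 #8) — 3 bases in the same relative order in both. Since dp[7][8] = 3, nothing longer is possible.

3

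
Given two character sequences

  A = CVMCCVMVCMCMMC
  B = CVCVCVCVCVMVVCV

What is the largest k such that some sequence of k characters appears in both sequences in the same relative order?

9

Taking C at A[1]=B[1]; then V at A[2]=B[2]; then C at A[4]=B[3]; then C at A[5]=B[5]; then V at A[6]=B[6]; then V at A[8]=B[8]; then C at A[9]=B[9]; then M at A[10]=B[11]; then C at A[11]=B[14] gives a common subsequence of length 9. Since dp[14][15] = 9, nothing longer is possible.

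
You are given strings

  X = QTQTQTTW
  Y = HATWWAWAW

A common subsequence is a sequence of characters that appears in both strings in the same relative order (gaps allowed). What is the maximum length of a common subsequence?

2

Let dp[i][j] be the LCS length of the first i characters of X and the first j characters of Y. dp[i][j] = dp[i-1][j-1]+1 when the i-th and j-th characters match, else max(dp[i-1][j], dp[i][j-1]).
    ·  H  A  T  W  W  A  W  A  W
 ·  0  0  0  0  0  0  0  0  0  0
 Q  0  0  0  0  0  0  0  0  0  0
 T  0  0  0  1  1  1  1  1  1  1
 Q  0  0  0  1  1  1  1  1  1  1
 T  0  0  0  1  1  1  1  1  1  1
 Q  0  0  0  1  1  1  1  1  1  1
 T  0  0  0  1  1  1  1  1  1  1
 T  0  0  0  1  1  1  1  1  1  1
 W  0  0  0  1  2  2  2  2  2  2
dp[8][9] = 2. One LCS (by backtracking along matches): TW.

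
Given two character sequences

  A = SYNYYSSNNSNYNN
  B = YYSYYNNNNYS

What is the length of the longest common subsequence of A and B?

7

Match S (A #1, B #3); then Y (A #2, B #5); then N (A #3, B #6); then N (A #8, B #7); then N (A #9, B #8); then N (A #11, B #9); then Y (A #12, B #10) — 7 characters in the same relative order in both. dp[14][11] = 7 confirms this is the maximum.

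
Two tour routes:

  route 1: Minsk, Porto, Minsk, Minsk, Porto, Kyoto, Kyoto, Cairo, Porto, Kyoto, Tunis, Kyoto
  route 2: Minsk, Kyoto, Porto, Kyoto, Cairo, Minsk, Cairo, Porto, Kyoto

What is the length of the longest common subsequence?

6

Pick Minsk (route 1 #1, route 2 #1) → Porto (route 1 #2, route 2 #3) → Minsk (route 1 #4, route 2 #6) → Cairo (route 1 #8, route 2 #7) → Porto (route 1 #9, route 2 #8) → Kyoto (route 1 #12, route 2 #9); all 6 stops appear in both, in order. dp[12][9] = 6 confirms this is the maximum.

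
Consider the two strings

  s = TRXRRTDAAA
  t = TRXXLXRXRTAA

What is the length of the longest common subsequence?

Match T at s[1]=t[1], then R at s[2]=t[2], then X at s[3]=t[6], then R at s[4]=t[7], then R at s[5]=t[9], then T at s[6]=t[10], then A at s[9]=t[11], then A at s[10]=t[12] — 8 characters in the same relative order in both. Since dp[10][12] = 8, nothing longer is possible.

8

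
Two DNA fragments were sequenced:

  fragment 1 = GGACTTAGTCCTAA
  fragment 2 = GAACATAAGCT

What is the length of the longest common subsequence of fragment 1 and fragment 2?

Match G at fragment 1[1]=fragment 2[1] → A at fragment 1[3]=fragment 2[3] → C at fragment 1[4]=fragment 2[4] → T at fragment 1[5]=fragment 2[6] → A at fragment 1[7]=fragment 2[8] → G at fragment 1[8]=fragment 2[9] → C at fragment 1[11]=fragment 2[10] → T at fragment 1[12]=fragment 2[11] — 8 bases in the same relative order in both, and the DP table's final entry dp[14][11] is also 8, so no common subsequence is longer.

8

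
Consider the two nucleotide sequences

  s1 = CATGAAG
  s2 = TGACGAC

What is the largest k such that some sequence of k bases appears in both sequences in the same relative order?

Pick T at s1[3]=s2[1], G at s1[4]=s2[2], A at s1[5]=s2[3], A at s1[6]=s2[6]; all 4 bases appear in both, in order, and the DP table's final entry dp[7][7] is also 4, so no common subsequence is longer.

4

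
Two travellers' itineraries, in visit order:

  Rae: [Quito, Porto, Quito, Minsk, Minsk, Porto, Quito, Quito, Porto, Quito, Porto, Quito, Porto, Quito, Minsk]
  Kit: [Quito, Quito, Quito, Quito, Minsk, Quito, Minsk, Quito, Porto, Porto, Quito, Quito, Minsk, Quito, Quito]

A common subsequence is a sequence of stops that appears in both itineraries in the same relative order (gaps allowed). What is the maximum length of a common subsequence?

Taking Quito (Rae #1, Kit #3); then Quito (Rae #3, Kit #4); then Minsk (Rae #4, Kit #5); then Minsk (Rae #5, Kit #7); then Quito (Rae #8, Kit #8); then Porto (Rae #9, Kit #9); then Porto (Rae #11, Kit #10); then Quito (Rae #12, Kit #11); then Quito (Rae #14, Kit #12); then Minsk (Rae #15, Kit #13) gives a common subsequence of length 10. dp[15][15] = 10 confirms this is the maximum.

10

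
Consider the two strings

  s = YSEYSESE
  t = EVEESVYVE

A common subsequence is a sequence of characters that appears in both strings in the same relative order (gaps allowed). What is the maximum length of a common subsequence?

Pick E [3,3] → E [6,4] → S [7,5] → E [8,9]; all 4 characters appear in both, in order. Since dp[8][9] = 4, nothing longer is possible.

4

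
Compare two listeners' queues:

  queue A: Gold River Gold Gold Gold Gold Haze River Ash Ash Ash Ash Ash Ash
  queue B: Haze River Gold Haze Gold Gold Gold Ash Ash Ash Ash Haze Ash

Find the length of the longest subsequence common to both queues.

10

One common subsequence of length 10: River at queue A[2]=queue B[2], Gold at queue A[3]=queue B[3], Gold at queue A[4]=queue B[5], Gold at queue A[5]=queue B[6], Gold at queue A[6]=queue B[7], Ash at queue A[9]=queue B[8], Ash at queue A[10]=queue B[9], Ash at queue A[11]=queue B[10], Ash at queue A[12]=queue B[11], Ash at queue A[14]=queue B[13]. dp[14][13] = 10 confirms this is the maximum.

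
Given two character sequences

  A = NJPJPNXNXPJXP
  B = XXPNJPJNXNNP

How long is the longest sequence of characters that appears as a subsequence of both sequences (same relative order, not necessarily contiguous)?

8

One common subsequence of length 8: N at A[1]=B[4] → J at A[2]=B[5] → P at A[3]=B[6] → J at A[4]=B[7] → N at A[6]=B[8] → X at A[7]=B[9] → N at A[8]=B[11] → P at A[13]=B[12]. dp[13][12] = 8 confirms this is the maximum.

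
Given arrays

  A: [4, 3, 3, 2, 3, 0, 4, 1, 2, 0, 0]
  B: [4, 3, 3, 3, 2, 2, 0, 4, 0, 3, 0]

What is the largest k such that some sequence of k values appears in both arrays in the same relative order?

Pick 4 (A #1, B #1), 3 (A #2, B #3), 3 (A #3, B #4), 2 (A #4, B #6), 0 (A #6, B #7), 4 (A #7, B #8), 0 (A #10, B #9), 0 (A #11, B #11); all 8 values appear in both, in order. Since dp[11][11] = 8, nothing longer is possible.

8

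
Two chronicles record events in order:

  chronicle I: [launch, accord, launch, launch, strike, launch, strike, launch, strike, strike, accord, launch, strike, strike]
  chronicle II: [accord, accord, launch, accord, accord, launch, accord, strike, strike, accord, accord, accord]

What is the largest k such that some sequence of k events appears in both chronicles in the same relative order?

6

Pick launch [1,3]; then accord [2,5]; then launch [3,6]; then strike [5,8]; then strike [7,9]; then accord [11,12]; all 6 events appear in both, in order. dp[14][12] = 6 confirms this is the maximum.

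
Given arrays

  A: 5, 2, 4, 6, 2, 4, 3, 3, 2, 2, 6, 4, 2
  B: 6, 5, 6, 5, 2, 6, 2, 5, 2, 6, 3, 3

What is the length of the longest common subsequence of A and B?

Taking 5 (A #1, B #4) → 2 (A #2, B #5) → 6 (A #4, B #6) → 2 (A #5, B #9) → 3 (A #7, B #11) → 3 (A #8, B #12) gives a common subsequence of length 6. The LCS DP gives dp[13][12] = 6, so this is optimal.

6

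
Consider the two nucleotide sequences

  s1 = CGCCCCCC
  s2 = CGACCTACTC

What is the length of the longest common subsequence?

6

Let dp[i][j] be the LCS length of the first i bases of s1 and the first j bases of s2. dp[i][j] = dp[i-1][j-1]+1 when the i-th and j-th bases match, else max(dp[i-1][j], dp[i][j-1]).
    ·  C  G  A  C  C  T  A  C  T  C
 ·  0  0  0  0  0  0  0  0  0  0  0
 C  0  1  1  1  1  1  1  1  1  1  1
 G  0  1  2  2  2  2  2  2  2  2  2
 C  0  1  2  2  3  3  3  3  3  3  3
 C  0  1  2  2  3  4  4  4  4  4  4
 C  0  1  2  2  3  4  4  4  5  5  5
 C  0  1  2  2  3  4  4  4  5  5  6
 C  0  1  2  2  3  4  4  4  5  5  6
 C  0  1  2  2  3  4  4  4  5  5  6
dp[8][10] = 6. One LCS (by backtracking along matches): CGCCCC.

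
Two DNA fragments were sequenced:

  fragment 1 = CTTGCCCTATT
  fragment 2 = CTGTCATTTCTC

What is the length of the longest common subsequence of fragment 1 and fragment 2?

7

Let dp[i][j] be the LCS length of the first i bases of fragment 1 and the first j bases of fragment 2. dp[i][j] = dp[i-1][j-1]+1 when the i-th and j-th bases match, else max(dp[i-1][j], dp[i][j-1]).
    ·  C  T  G  T  C  A  T  T  T  C  T  C
 ·  0  0  0  0  0  0  0  0  0  0  0  0  0
 C  0  1  1  1  1  1  1  1  1  1  1  1  1
 T  0  1  2  2  2  2  2  2  2  2  2  2  2
 T  0  1  2  2  3  3  3  3  3  3  3  3  3
 G  0  1  2  3  3  3  3  3  3  3  3  3  3
 C  0  1  2  3  3  4  4  4  4  4  4  4  4
 C  0  1  2  3  3  4  4  4  4  4  5  5  5
 C  0  1  2  3  3  4  4  4  4  4  5  5  6
 T  0  1  2  3  4  4  4  5  5  5  5  6  6
 A  0  1  2  3  4  4  5  5  5  5  5  6  6
 T  0  1  2  3  4  4  5  6  6  6  6  6  6
 T  0  1  2  3  4  4  5  6  7  7  7  7  7
dp[11][12] = 7. One LCS (by backtracking along matches): CTTCTTT.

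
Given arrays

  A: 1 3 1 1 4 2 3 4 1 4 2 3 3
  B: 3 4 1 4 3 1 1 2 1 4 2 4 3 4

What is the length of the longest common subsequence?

One common subsequence of length 9: 1 at A[1]=B[3]; then 3 at A[2]=B[5]; then 1 at A[3]=B[6]; then 1 at A[4]=B[7]; then 2 at A[6]=B[8]; then 1 at A[9]=B[9]; then 4 at A[10]=B[10]; then 2 at A[11]=B[11]; then 3 at A[12]=B[13], and the DP table's final entry dp[13][14] is also 9, so no common subsequence is longer.

9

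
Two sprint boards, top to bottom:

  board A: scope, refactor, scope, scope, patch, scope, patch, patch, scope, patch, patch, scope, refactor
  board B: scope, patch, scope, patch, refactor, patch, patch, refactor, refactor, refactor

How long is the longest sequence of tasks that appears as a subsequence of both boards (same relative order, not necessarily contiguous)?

One common subsequence of length 7: scope at board A[4]=board B[1] → patch at board A[5]=board B[2] → scope at board A[6]=board B[3] → patch at board A[7]=board B[4] → patch at board A[8]=board B[6] → patch at board A[10]=board B[7] → refactor at board A[13]=board B[10]. Since dp[13][10] = 7, nothing longer is possible.

7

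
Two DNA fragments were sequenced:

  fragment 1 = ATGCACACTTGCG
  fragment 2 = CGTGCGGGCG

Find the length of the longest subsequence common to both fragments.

Let dp[i][j] be the LCS length of the first i bases of fragment 1 and the first j bases of fragment 2. dp[i][j] = dp[i-1][j-1]+1 when the i-th and j-th bases match, else max(dp[i-1][j], dp[i][j-1]).
    ·  C  G  T  G  C  G  G  G  C  G
 ·  0  0  0  0  0  0  0  0  0  0  0
 A  0  0  0  0  0  0  0  0  0  0  0
 T  0  0  0  1  1  1  1  1  1  1  1
 G  0  0  1  1  2  2  2  2  2  2  2
 C  0  1  1  1  2  3  3  3  3  3  3
 A  0  1  1  1  2  3  3  3  3  3  3
 C  0  1  1  1  2  3  3  3  3  4  4
 A  0  1  1  1  2  3  3  3  3  4  4
 C  0  1  1  1  2  3  3  3  3  4  4
 T  0  1  1  2  2  3  3  3  3  4  4
 T  0  1  1  2  2  3  3  3  3  4  4
 G  0  1  2  2  3  3  4  4  4  4  5
 C  0  1  2  2  3  4  4  4  4  5  5
 G  0  1  2  2  3  4  5  5  5  5  6
dp[13][10] = 6. One LCS (by backtracking along matches): TGCGCG.

6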